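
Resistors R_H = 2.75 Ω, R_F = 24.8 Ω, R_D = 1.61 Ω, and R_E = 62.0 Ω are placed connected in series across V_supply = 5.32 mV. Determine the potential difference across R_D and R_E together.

V ≈ 3.71 mV

Series total: ΣR = 2.75 + 24.8 + 1.61 + 62.0 = 91.16 Ω.
R_{R_D..R_E} = 1.61 + 62.0 = 63.61 Ω.
Voltage divider: V = V_supply · (63.61 / 91.16) = 5.32 × 0.6978 = 3.712 mV.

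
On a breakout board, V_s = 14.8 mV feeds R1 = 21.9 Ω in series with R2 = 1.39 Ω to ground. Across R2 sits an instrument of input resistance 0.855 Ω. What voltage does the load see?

V_out ≈ 0.349 mV

First combine the lower leg with the load: R2 ‖ R_L = 0.5294 Ω.
Voltage divider with the loaded lower leg: V_out = 14.8 × 0.5294/(21.9 + 0.5294) = 14.8 × 0.02360 = 0.3493 mV.
(Unloaded it would be 0.883 mV; the load pulls it down.)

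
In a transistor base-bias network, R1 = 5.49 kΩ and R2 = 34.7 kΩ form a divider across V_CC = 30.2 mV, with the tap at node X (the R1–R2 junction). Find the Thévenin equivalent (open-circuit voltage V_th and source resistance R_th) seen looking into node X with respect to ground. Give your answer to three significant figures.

V_th is the unloaded tap voltage: V_CC · R2/(R1+R2) = 30.2 × 0.8634 = 26.07 mV.
With V_CC suppressed (replaced by a short), R_th = R1 ‖ R2 = (5.490 × 34.7)/(5.490 + 34.7) = 4.740 kΩ.

V_th ≈ 26.1 mV, R_th ≈ 4.74 kΩ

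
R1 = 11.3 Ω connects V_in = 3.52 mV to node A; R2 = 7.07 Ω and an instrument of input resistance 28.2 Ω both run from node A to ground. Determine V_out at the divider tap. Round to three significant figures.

R2 ‖ R_L = (7.07 × 28.2)/(7.07 + 28.2) = 5.653 Ω.
Then V_out = V_in · R2'/(R1 + R2') = 3.52 × 5.653/16.95 = 1.174 mV.
(Unloaded it would be 1.35 mV; the load pulls it down.)

V_out ≈ 1.17 mV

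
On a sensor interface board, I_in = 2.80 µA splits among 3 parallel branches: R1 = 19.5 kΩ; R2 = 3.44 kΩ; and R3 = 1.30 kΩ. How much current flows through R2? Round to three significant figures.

I ≈ 0.732 µA

Conductances: ΣG = 1/19.5 + 1/3.44 + 1/1.30 = 1.111 (1/kΩ).
By the current-divider rule, I = I_in · G_k/ΣG = 2.80 × 0.2616 = 0.7325 µA.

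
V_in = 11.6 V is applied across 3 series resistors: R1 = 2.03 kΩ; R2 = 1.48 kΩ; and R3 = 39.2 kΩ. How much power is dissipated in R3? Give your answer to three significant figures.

P ≈ 2.89 mW

ΣR = 42.71 kΩ → I = 11.6/42.71 = 0.2716 mA.
P(R3) = I²·R3 = (0.2716)² × 39.2 = 2.892 mW.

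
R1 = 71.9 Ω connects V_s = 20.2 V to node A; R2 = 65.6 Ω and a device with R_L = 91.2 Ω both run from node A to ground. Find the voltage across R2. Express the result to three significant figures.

V_out ≈ 7.00 V

The load sits in parallel with R2, giving an effective lower resistance R2' = R2·R_L/(R2+R_L) = 38.16 Ω.
Now apply the divider: V_out = 20.2 × 0.3467 = 7.003 V.
(Unloaded it would be 9.64 V; the load pulls it down.)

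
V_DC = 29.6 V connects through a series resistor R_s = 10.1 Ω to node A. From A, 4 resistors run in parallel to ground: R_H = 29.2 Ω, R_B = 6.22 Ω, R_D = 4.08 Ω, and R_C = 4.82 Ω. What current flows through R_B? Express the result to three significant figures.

Combine the parallel branches: R_p = (1/29.2 + 1/6.22 + 1/4.08 + 1/4.82)⁻¹ = 1.544 Ω.
Node voltage V_A = V_DC · R_p/(R_s + R_p) = 29.6 × 0.1326 = 3.925 V.
Branch current I = V_A/R_B = 3.925/6.22 = 0.6311 A.
(Equivalently: I_total = 2.542 A, then current-divider fraction G_k/ΣG = 0.2483.)

I ≈ 0.631 A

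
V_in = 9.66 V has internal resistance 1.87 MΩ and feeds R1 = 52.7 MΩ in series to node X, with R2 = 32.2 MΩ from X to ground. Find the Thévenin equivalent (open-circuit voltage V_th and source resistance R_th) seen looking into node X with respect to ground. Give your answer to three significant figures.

V_th ≈ 3.58 V, R_th ≈ 20.3 MΩ

R1' = 1.87 + 52.7 = 54.57 MΩ (source resistance + R1).
V_th is the unloaded tap voltage: V_in · R2/(R1'+R2) = 9.66 × 0.3711 = 3.585 V.
Looking into X with the source shorted: R_th = R1'·R2/(R1'+R2) = 54.57 × 32.2/86.77 = 20.25 MΩ.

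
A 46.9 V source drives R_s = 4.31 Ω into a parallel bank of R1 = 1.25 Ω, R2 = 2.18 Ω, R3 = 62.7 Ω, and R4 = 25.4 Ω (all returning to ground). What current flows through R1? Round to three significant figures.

I ≈ 5.63 A

Equivalent of the parallel group: R_p = 0.7610 Ω.
V_A = 46.9 × 0.7610/5.071 = 7.038 V.
I(R1) = V_A / R1 = 7.038/1.25 = 5.631 A.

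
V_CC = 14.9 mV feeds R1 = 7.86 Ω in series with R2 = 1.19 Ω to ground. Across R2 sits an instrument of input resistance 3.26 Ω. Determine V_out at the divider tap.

The load sits in parallel with R2, giving an effective lower resistance R2' = R2·R_L/(R2+R_L) = 0.8718 Ω.
Then V_out = V_CC · R2'/(R1 + R2') = 14.9 × 0.8718/8.732 = 1.488 mV.
(Unloaded it would be 1.96 mV; the load pulls it down.)

V_out ≈ 1.49 mV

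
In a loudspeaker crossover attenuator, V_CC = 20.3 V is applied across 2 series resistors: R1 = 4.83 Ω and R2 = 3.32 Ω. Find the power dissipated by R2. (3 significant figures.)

P ≈ 20.6 W

Series current I = V_CC/ΣR = 20.3/8.150 = 2.491 A.
V(R2) = I·R = 8.269 V; P = V·I = 8.269 × 2.491 = 20.60 W.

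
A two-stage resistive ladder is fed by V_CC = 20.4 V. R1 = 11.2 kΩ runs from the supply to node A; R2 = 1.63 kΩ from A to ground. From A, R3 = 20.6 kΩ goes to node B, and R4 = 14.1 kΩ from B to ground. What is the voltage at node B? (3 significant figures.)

V_B ≈ 1.01 V

Looking into the second stage from A: R3 + R4 = 34.70 kΩ appears in parallel with R2.
R2 ‖ (R3+R4) = 1.557 kΩ.
First divider: V_A = V_CC · 1.557/(11.2 + 1.557) = 2.490 V.
Stage 2 is unloaded, so V_B = V_A · R4/(R3+R4) = 2.490 × 14.1/34.70 = 1.012 V.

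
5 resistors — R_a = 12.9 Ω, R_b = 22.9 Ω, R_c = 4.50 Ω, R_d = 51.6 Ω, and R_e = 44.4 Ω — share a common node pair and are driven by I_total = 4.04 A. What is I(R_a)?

I ≈ 0.813 A

Total conductance ΣG = 1/12.9 + 1/22.9 + 1/4.50 + 1/51.6 + 1/44.4 = 0.3853 (units of 1/Ω).
By the current-divider rule, I = I_total · G_k/ΣG = 4.04 × 0.2012 = 0.8128 A.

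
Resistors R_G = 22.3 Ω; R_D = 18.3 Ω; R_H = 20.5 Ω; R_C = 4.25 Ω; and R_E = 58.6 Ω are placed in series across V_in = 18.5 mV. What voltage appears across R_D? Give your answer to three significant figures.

V ≈ 2.73 mV

ΣR = 22.3 + 18.3 + 20.5 + 4.25 + 58.6 = 124.0 Ω.
Voltage divider: V = V_in · (18.30 / 124.0) = 18.5 × 0.1476 = 2.731 mV.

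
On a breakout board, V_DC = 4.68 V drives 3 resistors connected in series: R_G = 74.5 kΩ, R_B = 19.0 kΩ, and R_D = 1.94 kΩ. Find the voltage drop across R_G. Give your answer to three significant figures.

Series total: ΣR = 74.5 + 19.0 + 1.94 = 95.44 kΩ.
V = V_DC · R/ΣR = 4.68 × 0.7806 = 3.653 V.

V ≈ 3.65 V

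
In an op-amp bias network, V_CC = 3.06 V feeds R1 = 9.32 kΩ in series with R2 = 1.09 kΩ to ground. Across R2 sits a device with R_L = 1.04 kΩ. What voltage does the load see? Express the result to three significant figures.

First combine the lower leg with the load: R2 ‖ R_L = 0.5322 kΩ.
Voltage divider with the loaded lower leg: V_out = 3.06 × 0.5322/(9.32 + 0.5322) = 3.06 × 0.05402 = 0.1653 V.

V_out ≈ 0.165 V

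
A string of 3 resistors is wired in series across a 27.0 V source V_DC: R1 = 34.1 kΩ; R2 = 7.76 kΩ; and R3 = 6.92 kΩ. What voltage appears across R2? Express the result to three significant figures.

V ≈ 4.30 V

Total series resistance ΣR = 34.1 + 7.76 + 6.92 = 48.78 kΩ.
V = V_DC · R/ΣR = 27.0 × 0.1591 = 4.295 V.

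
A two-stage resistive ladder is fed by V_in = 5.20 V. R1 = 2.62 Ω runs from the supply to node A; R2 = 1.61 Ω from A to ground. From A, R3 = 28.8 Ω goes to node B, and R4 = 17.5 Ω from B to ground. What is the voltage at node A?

V_A ≈ 1.94 V

The second stage (R3 + R4 = 46.30 Ω) loads node A in parallel with R2.
R2 ‖ (R3+R4) = 1.556 Ω.
First divider: V_A = V_in · 1.556/(2.62 + 1.556) = 1.937 V.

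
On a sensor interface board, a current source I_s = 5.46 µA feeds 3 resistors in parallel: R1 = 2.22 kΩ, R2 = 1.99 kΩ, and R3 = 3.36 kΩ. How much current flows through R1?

Total conductance ΣG = 1/2.22 + 1/1.99 + 1/3.36 = 1.251 (units of 1/kΩ).
By the current-divider rule, I = I_s · G_k/ΣG = 5.46 × 0.3602 = 1.967 µA.

I ≈ 1.97 µA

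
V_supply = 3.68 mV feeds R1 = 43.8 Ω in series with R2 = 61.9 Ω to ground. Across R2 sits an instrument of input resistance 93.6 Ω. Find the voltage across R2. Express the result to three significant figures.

The load sits in parallel with R2, giving an effective lower resistance R2' = R2·R_L/(R2+R_L) = 37.26 Ω.
Voltage divider with the loaded lower leg: V_out = 3.68 × 37.26/(43.8 + 37.26) = 3.68 × 0.4597 = 1.692 mV.

V_out ≈ 1.69 mV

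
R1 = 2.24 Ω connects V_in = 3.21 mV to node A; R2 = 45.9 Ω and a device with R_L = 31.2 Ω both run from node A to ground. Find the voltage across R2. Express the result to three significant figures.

First combine the lower leg with the load: R2 ‖ R_L = 18.57 Ω.
Now apply the divider: V_out = 3.21 × 0.8924 = 2.865 mV.
(Unloaded it would be 3.06 mV; the load pulls it down.)

V_out ≈ 2.86 mV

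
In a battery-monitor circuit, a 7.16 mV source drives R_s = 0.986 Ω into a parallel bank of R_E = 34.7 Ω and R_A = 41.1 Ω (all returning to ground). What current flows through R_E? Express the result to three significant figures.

Parallel bank: R_p = 1/(1/34.7 + 1/41.1) = 18.81 Ω.
V_A = 7.16 × 18.81/19.80 = 6.803 mV.
I(R_E) = V_A / R_E = 6.803/34.7 = 0.1961 mA.
(Check via current divider: I_total = 0.3616 mA; share G_k/ΣG = 0.5422 → same result.)

I ≈ 0.196 mA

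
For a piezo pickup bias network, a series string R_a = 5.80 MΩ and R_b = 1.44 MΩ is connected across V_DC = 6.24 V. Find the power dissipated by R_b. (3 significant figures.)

P ≈ 1.07 µW

Series current I = V_DC/ΣR = 6.24/7.240 = 0.8619 µA.
P = I²R = 0.7428 × 1.44 = 1.070 µW.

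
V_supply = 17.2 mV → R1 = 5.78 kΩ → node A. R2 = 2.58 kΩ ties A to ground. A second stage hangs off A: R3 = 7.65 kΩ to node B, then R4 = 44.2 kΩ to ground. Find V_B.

Node A sees R2 in parallel with the series input of stage 2, R3 + R4 = 51.85 kΩ.
Effective lower resistance at A: R2 ‖ 51.85 = 2.458 kΩ.
So V_A = 17.2 × 0.2983 = 5.132 mV.
Then the unloaded second divider: V_B = V_A × R4/(R3+R4) = 5.132 × 0.8525 = 4.374 mV.

V_B ≈ 4.37 mV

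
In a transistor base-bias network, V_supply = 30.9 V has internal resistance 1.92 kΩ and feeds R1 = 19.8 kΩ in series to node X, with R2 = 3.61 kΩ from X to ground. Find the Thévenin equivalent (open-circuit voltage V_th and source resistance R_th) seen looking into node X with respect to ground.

V_th ≈ 4.40 V, R_th ≈ 3.10 kΩ

R1' = 1.92 + 19.8 = 21.72 kΩ (source resistance + R1).
Open-circuit (no load on X): V_th = V_supply · R2/(R1' + R2) = 30.9 × 3.61/(21.72 + 3.61) = 4.404 V.
With V_supply suppressed (replaced by a short), R_th = R1' ‖ R2 = (21.72 × 3.61)/(21.72 + 3.61) = 3.096 kΩ.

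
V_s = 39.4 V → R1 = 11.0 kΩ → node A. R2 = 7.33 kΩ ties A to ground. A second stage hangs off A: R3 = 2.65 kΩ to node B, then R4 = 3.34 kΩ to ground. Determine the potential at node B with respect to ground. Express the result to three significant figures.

Node A sees R2 in parallel with the series input of stage 2, R3 + R4 = 5.990 kΩ.
Effective lower resistance at A: R2 ‖ 5.990 = 3.296 kΩ.
First divider: V_A = V_s · 3.296/(11.0 + 3.296) = 9.084 V.
V_B = V_A × 0.5576 = 5.065 V.

V_B ≈ 5.07 V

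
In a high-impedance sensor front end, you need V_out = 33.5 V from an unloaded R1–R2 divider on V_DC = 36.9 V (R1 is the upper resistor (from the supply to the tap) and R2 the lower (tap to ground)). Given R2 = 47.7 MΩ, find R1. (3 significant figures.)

The divider ratio is R2/(R1+R2) = 33.5/36.9 = 0.9079.
R1 = R2·(1/k − 1) = 47.7 × 0.1015 = 4.841 MΩ.

R1 ≈ 4.84 MΩ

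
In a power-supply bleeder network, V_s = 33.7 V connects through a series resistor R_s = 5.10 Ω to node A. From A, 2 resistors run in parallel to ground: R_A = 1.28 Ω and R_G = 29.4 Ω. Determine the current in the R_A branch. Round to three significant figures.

Equivalent of the parallel group: R_p = 1.227 Ω.
V_A by voltage divider: V_A = 33.7 × 1.227/(5.10 + 1.227) = 6.534 V.
I(R_A) = V_A / R_A = 6.534/1.28 = 5.104 A.

I ≈ 5.10 A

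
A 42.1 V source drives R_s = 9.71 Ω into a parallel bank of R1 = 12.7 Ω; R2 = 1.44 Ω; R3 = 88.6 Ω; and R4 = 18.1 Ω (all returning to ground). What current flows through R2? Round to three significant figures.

Parallel bank: R_p = 1/(1/12.7 + 1/1.44 + 1/88.6 + 1/18.1) = 1.191 Ω.
V_A = 42.1 × 1.191/10.90 = 4.599 V.
Branch current I = V_A/R2 = 4.599/1.44 = 3.194 A.
(Check via current divider: I_total = 3.862 A; share G_k/ΣG = 0.8270 → same result.)

I ≈ 3.19 A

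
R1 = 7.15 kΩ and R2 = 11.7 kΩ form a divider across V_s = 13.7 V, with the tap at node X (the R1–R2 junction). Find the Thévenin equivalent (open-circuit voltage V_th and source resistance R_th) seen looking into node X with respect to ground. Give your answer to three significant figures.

V_th ≈ 8.50 V, R_th ≈ 4.44 kΩ

V_th is the unloaded tap voltage: V_s · R2/(R1+R2) = 13.7 × 0.6207 = 8.503 V.
Looking into X with the source shorted: R_th = R1·R2/(R1+R2) = 7.150 × 11.7/18.85 = 4.438 kΩ.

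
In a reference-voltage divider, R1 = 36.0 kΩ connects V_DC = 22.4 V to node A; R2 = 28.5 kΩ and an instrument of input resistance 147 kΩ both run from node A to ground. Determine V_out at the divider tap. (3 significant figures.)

V_out ≈ 8.93 V

R2 ‖ R_L = (28.5 × 147)/(28.5 + 147) = 23.87 kΩ.
Now apply the divider: V_out = 22.4 × 0.3987 = 8.931 V.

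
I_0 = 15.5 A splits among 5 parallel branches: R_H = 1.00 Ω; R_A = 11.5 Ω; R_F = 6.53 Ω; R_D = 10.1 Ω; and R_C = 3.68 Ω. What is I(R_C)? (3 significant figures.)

I ≈ 2.61 A

Total conductance ΣG = 1/1.00 + 1/11.5 + 1/6.53 + 1/10.1 + 1/3.68 = 1.611 (units of 1/Ω).
R_C takes the fraction G_k/ΣG = 0.2717/1.611 = 0.1687, so I = 15.5 × 0.1687 = 2.615 A.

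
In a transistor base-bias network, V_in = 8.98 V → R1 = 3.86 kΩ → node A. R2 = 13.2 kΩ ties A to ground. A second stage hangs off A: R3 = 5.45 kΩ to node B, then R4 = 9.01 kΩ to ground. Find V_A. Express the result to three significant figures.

V_A ≈ 5.76 V

The second stage (R3 + R4 = 14.46 kΩ) loads node A in parallel with R2.
Effective lower resistance at A: R2 ‖ 14.46 = 6.901 kΩ.
First divider: V_A = V_in · 6.901/(3.86 + 6.901) = 5.759 V.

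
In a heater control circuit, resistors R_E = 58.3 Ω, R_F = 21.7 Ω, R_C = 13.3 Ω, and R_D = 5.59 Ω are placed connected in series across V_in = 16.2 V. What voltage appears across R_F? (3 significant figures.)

V ≈ 3.55 V

Total series resistance ΣR = 58.3 + 21.7 + 13.3 + 5.59 = 98.89 Ω.
By the voltage-divider rule, V = 16.2 × 21.70/98.89 = 3.555 V.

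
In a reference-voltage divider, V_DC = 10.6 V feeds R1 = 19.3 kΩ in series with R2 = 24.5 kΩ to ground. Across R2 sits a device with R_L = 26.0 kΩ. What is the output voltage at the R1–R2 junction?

V_out ≈ 4.19 V

The load sits in parallel with R2, giving an effective lower resistance R2' = R2·R_L/(R2+R_L) = 12.61 kΩ.
Then V_out = V_DC · R2'/(R1 + R2') = 10.6 × 12.61/31.91 = 4.190 V.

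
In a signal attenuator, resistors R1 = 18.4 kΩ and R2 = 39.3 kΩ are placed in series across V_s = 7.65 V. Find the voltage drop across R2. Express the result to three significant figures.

V ≈ 5.21 V

Total series resistance ΣR = 18.4 + 39.3 = 57.70 kΩ.
Voltage divider: V = V_s · (39.30 / 57.70) = 7.65 × 0.6811 = 5.210 V.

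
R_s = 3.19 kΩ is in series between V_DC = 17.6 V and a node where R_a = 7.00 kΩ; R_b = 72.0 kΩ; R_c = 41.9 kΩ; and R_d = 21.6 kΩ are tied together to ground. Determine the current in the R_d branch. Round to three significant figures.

I ≈ 0.473 mA

Parallel bank: R_p = 1/(1/7.00 + 1/72.0 + 1/41.9 + 1/21.6) = 4.407 kΩ.
V_A = 17.6 × 4.407/7.597 = 10.21 V.
I(R_d) = V_A / R_d = 10.21/21.6 = 0.4727 mA.
(Check via current divider: I_total = 2.317 mA; share G_k/ΣG = 0.2040 → same result.)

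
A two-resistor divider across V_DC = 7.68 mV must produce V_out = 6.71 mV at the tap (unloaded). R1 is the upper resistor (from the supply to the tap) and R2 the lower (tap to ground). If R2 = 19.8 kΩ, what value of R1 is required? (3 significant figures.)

R1 ≈ 2.86 kΩ

The divider ratio is R2/(R1+R2) = 6.71/7.68 = 0.8737.
So R1 = R2 · (V_DC/V_out − 1) = 19.8 × (7.68/6.71 − 1) = 19.8 × 0.1446 = 2.862 kΩ.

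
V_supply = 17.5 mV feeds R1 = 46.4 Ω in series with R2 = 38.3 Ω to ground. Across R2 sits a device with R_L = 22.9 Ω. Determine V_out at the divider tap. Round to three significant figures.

V_out ≈ 4.13 mV

First combine the lower leg with the load: R2 ‖ R_L = 14.33 Ω.
Voltage divider with the loaded lower leg: V_out = 17.5 × 14.33/(46.4 + 14.33) = 17.5 × 0.2360 = 4.130 mV.
(Unloaded it would be 7.91 mV; the load pulls it down.)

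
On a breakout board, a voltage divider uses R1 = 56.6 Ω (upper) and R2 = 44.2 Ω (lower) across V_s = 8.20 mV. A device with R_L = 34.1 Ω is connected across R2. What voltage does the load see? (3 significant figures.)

The load sits in parallel with R2, giving an effective lower resistance R2' = R2·R_L/(R2+R_L) = 19.25 Ω.
Voltage divider with the loaded lower leg: V_out = 8.20 × 19.25/(56.6 + 19.25) = 8.20 × 0.2538 = 2.081 mV.
(Unloaded it would be 3.60 mV; the load pulls it down.)

V_out ≈ 2.08 mV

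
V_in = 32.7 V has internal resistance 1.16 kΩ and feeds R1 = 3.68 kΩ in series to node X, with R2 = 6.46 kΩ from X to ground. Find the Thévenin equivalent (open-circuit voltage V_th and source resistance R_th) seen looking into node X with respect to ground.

V_th ≈ 18.7 V, R_th ≈ 2.77 kΩ

R1' = 1.16 + 3.68 = 4.840 kΩ (source resistance + R1).
With X open, the divider is unloaded: V_th = 32.7 × 6.46/11.30 = 18.69 V.
With V_in suppressed (replaced by a short), R_th = R1' ‖ R2 = (4.840 × 6.46)/(4.840 + 6.46) = 2.767 kΩ.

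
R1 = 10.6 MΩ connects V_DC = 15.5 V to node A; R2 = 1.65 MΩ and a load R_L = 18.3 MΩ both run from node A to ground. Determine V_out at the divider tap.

V_out ≈ 1.94 V

R2 ‖ R_L = (1.65 × 18.3)/(1.65 + 18.3) = 1.514 MΩ.
Then V_out = V_DC · R2'/(R1 + R2') = 15.5 × 1.514/12.11 = 1.937 V.
(Unloaded it would be 2.09 V; the load pulls it down.)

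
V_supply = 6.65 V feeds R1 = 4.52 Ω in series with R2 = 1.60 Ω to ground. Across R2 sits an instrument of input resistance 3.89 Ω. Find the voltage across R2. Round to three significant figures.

R2 ‖ R_L = (1.60 × 3.89)/(1.60 + 3.89) = 1.134 Ω.
Then V_out = V_supply · R2'/(R1 + R2') = 6.65 × 1.134/5.654 = 1.333 V.
(Unloaded it would be 1.74 V; the load pulls it down.)

V_out ≈ 1.33 V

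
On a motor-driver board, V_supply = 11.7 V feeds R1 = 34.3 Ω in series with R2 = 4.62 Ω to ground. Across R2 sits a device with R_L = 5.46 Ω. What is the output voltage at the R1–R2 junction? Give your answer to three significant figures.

First combine the lower leg with the load: R2 ‖ R_L = 2.502 Ω.
Voltage divider with the loaded lower leg: V_out = 11.7 × 2.502/(34.3 + 2.502) = 11.7 × 0.06800 = 0.7956 V.

V_out ≈ 0.796 V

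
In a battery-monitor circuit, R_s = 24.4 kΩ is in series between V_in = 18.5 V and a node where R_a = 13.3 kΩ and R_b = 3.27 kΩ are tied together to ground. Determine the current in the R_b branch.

I ≈ 0.549 mA

Equivalent of the parallel group: R_p = 2.625 kΩ.
V_A by voltage divider: V_A = 18.5 × 2.625/(24.4 + 2.625) = 1.797 V.
Branch current I = V_A/R_b = 1.797/3.27 = 0.5495 mA.
(Equivalently: I_total = 0.6846 mA, then current-divider fraction G_k/ΣG = 0.8027.)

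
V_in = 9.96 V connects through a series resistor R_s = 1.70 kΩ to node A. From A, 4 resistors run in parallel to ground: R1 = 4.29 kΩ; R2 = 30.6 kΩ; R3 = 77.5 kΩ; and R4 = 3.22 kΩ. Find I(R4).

Combine the parallel branches: R_p = (1/4.29 + 1/30.6 + 1/77.5 + 1/3.22)⁻¹ = 1.697 kΩ.
Node voltage V_A = V_in · R_p/(R_s + R_p) = 9.96 × 0.4996 = 4.976 V.
I(R4) = V_A / R4 = 4.976/3.22 = 1.545 mA.
(Check via current divider: I_total = 2.932 mA; share G_k/ΣG = 0.5270 → same result.)

I ≈ 1.55 mA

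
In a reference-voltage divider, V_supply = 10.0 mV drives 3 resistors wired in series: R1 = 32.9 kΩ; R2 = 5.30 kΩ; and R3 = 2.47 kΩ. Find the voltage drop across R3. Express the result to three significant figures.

V ≈ 0.607 mV

ΣR = 32.9 + 5.30 + 2.47 = 40.67 kΩ.
By the voltage-divider rule, V = 10.0 × 2.470/40.67 = 0.6073 mV.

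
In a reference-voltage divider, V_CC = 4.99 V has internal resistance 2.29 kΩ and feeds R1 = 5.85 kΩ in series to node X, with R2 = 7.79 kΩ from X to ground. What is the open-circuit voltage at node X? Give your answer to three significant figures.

V_th ≈ 2.44 V

R1' = 2.29 + 5.85 = 8.140 kΩ (source resistance + R1).
Open-circuit (no load on X): V_th = V_CC · R2/(R1' + R2) = 4.99 × 7.79/(8.140 + 7.79) = 2.440 V.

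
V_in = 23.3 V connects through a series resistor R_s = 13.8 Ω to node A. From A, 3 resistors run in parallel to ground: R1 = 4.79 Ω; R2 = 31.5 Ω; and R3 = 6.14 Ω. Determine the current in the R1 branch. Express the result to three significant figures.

Parallel bank: R_p = 1/(1/4.79 + 1/31.5 + 1/6.14) = 2.479 Ω.
V_A = 23.3 × 2.479/16.28 = 3.548 V.
Branch current I = V_A/R1 = 3.548/4.79 = 0.7408 A.
(Equivalently: I_total = 1.431 A, then current-divider fraction G_k/ΣG = 0.5175.)

I ≈ 0.741 A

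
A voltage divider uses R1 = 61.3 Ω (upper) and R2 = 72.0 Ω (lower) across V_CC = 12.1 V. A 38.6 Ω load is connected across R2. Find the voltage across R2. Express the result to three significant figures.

First combine the lower leg with the load: R2 ‖ R_L = 25.13 Ω.
Voltage divider with the loaded lower leg: V_out = 12.1 × 25.13/(61.3 + 25.13) = 12.1 × 0.2907 = 3.518 V.

V_out ≈ 3.52 V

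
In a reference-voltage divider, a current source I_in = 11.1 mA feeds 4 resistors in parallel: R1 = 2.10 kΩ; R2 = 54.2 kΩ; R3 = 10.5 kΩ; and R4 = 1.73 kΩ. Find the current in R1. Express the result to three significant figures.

I ≈ 4.53 mA

Total conductance ΣG = 1/2.10 + 1/54.2 + 1/10.5 + 1/1.73 = 1.168 (units of 1/kΩ).
Current divider: I(R1) = I_in · G_k/ΣG = 11.1 × (0.4762/1.168) = 11.1 × 0.4077 = 4.526 mA.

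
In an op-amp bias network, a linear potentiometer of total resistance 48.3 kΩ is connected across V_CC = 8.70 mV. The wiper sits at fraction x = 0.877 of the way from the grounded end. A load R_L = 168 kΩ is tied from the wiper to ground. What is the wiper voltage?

V_out ≈ 7.40 mV

The pot divides into 5.941 kΩ above the wiper and 42.36 kΩ below.
(x·R_p) ‖ R_L = 33.83 kΩ.
V_out = 8.70 × 33.83/(5.941 + 33.83) = 7.400 mV.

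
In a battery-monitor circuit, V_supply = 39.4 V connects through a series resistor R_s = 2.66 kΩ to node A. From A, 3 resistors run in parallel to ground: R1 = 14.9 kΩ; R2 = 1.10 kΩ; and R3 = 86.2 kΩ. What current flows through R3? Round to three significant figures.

I ≈ 0.126 mA

Combine the parallel branches: R_p = (1/14.9 + 1/1.10 + 1/86.2)⁻¹ = 1.012 kΩ.
Node voltage V_A = V_supply · R_p/(R_s + R_p) = 39.4 × 0.2757 = 10.86 V.
Branch current I = V_A/R3 = 10.86/86.2 = 0.1260 mA.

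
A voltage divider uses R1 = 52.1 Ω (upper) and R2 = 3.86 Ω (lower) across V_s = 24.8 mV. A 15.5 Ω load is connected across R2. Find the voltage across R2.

The load sits in parallel with R2, giving an effective lower resistance R2' = R2·R_L/(R2+R_L) = 3.090 Ω.
Now apply the divider: V_out = 24.8 × 0.05600 = 1.389 mV.
(Unloaded it would be 1.71 mV; the load pulls it down.)

V_out ≈ 1.39 mV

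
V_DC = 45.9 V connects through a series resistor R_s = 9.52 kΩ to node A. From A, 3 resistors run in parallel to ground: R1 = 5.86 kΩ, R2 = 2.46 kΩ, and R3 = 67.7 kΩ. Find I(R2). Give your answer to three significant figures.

Parallel bank: R_p = 1/(1/5.86 + 1/2.46 + 1/67.7) = 1.689 kΩ.
V_A = 45.9 × 1.689/11.21 = 6.918 V.
Branch current I = V_A/R2 = 6.918/2.46 = 2.812 mA.

I ≈ 2.81 mA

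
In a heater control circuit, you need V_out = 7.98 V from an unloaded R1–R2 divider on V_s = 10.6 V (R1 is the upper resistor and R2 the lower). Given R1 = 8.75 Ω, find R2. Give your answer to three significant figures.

R2 ≈ 26.7 Ω

The divider ratio is R2/(R1+R2) = 7.98/10.6 = 0.7528.
Rearranging, R2 = R1·k/(1−k) = 8.75 × 3.046 = 26.65 Ω.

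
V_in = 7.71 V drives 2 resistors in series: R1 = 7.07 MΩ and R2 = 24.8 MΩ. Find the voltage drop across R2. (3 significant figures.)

Total series resistance ΣR = 7.07 + 24.8 = 31.87 MΩ.
Voltage divider: V = V_in · (24.80 / 31.87) = 7.71 × 0.7782 = 6.000 V.

V ≈ 6.00 V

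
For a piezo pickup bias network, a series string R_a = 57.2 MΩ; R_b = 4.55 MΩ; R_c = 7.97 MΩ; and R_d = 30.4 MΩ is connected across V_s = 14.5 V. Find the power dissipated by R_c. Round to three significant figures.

Series current I = V_s/ΣR = 14.5/100.1 = 0.1448 µA.
P = I²R = 0.02097 × 7.97 = 0.1672 µW.

P ≈ 0.167 µW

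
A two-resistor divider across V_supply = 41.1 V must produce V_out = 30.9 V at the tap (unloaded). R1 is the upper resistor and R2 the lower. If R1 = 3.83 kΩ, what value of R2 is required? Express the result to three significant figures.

R2 ≈ 11.6 kΩ

V_out/V_supply = R2/(R1+R2) = 0.7518.
R2 = R1 · 0.7518/(1 − 0.7518) = 11.60 kΩ.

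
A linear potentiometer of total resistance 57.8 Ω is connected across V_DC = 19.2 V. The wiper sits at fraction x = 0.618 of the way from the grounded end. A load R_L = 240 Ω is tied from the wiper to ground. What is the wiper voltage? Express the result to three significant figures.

The pot divides into 22.08 Ω above the wiper and 35.72 Ω below.
Lower segment in parallel with the load: 35.72 ‖ 240 = 31.09 Ω.
Loaded-divider output: V_out = 19.2 × 0.5848 = 11.23 V.

V_out ≈ 11.2 V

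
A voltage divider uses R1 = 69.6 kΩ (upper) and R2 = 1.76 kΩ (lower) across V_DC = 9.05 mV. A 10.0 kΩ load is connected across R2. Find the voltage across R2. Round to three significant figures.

R2 ‖ R_L = (1.76 × 10.0)/(1.76 + 10.0) = 1.497 kΩ.
Voltage divider with the loaded lower leg: V_out = 9.05 × 1.497/(69.6 + 1.497) = 9.05 × 0.02105 = 0.1905 mV.

V_out ≈ 0.191 mV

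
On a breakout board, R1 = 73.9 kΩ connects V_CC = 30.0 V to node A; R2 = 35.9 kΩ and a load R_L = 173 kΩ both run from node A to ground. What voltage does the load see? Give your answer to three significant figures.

R2 ‖ R_L = (35.9 × 173)/(35.9 + 173) = 29.73 kΩ.
Then V_out = V_CC · R2'/(R1 + R2') = 30.0 × 29.73/103.6 = 8.607 V.

V_out ≈ 8.61 V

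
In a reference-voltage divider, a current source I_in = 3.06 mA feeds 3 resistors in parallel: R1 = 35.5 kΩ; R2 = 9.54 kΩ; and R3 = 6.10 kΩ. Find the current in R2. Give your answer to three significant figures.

Conductances: ΣG = 1/35.5 + 1/9.54 + 1/6.10 = 0.2969 (1/kΩ).
R2 takes the fraction G_k/ΣG = 0.1048/0.2969 = 0.3530, so I = 3.06 × 0.3530 = 1.080 mA.

I ≈ 1.08 mA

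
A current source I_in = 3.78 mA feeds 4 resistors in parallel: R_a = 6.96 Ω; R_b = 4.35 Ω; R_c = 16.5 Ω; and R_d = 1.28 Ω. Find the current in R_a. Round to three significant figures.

ΣG = 1/6.96 + 1/4.35 + 1/16.5 + 1/1.28 = 1.215.
By the current-divider rule, I = I_in · G_k/ΣG = 3.78 × 0.1182 = 0.4468 mA.

I ≈ 0.447 mA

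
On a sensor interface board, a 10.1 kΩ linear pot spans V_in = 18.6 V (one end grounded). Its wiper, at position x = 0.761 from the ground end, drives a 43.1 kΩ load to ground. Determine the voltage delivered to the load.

Split the track: R_lower = x·R_p = 7.686 kΩ, R_upper = (1−x)·R_p = 2.414 kΩ.
R_L loads the lower segment: effective lower R = 6.523 kΩ.
Loaded-divider output: V_out = 18.6 × 0.7299 = 13.58 V.
(Unloaded: V_out = x·V_in = 14.2 V.)

V_out ≈ 13.6 V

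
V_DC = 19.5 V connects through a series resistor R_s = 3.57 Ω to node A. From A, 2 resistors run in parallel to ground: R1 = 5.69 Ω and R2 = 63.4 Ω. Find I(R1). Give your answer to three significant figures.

I ≈ 2.04 A

Equivalent of the parallel group: R_p = 5.221 Ω.
V_A by voltage divider: V_A = 19.5 × 5.221/(3.57 + 5.221) = 11.58 V.
I(R1) = V_A / R1 = 11.58/5.69 = 2.035 A.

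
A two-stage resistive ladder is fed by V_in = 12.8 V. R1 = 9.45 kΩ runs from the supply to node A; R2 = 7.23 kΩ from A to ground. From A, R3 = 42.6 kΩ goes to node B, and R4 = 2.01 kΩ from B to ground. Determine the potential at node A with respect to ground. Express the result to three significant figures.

The second stage (R3 + R4 = 44.61 kΩ) loads node A in parallel with R2.
Effective lower resistance at A: R2 ‖ 44.61 = 6.222 kΩ.
V_A = 12.8 × 6.222/(9.45 + 6.222) = 5.082 V.

V_A ≈ 5.08 V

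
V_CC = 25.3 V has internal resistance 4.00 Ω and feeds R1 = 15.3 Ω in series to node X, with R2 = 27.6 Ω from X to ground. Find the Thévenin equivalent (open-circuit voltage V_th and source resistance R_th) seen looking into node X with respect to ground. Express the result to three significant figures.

R1' = 4.00 + 15.3 = 19.30 Ω (source resistance + R1).
With X open, the divider is unloaded: V_th = 25.3 × 27.6/46.90 = 14.89 V.
Looking into X with the source shorted: R_th = R1'·R2/(R1'+R2) = 19.30 × 27.6/46.90 = 11.36 Ω.

V_th ≈ 14.9 V, R_th ≈ 11.4 Ω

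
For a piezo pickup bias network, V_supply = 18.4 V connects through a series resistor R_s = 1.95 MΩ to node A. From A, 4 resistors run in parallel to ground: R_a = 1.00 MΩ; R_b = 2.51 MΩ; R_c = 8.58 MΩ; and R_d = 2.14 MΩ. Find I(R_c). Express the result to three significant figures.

Equivalent of the parallel group: R_p = 0.5045 MΩ.
V_A by voltage divider: V_A = 18.4 × 0.5045/(1.95 + 0.5045) = 3.782 V.
Branch current I = V_A/R_c = 3.782/8.58 = 0.4408 µA.

I ≈ 0.441 µA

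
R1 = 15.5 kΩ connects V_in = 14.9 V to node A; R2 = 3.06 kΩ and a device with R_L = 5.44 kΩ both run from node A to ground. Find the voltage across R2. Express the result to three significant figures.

First combine the lower leg with the load: R2 ‖ R_L = 1.958 kΩ.
Now apply the divider: V_out = 14.9 × 0.1122 = 1.671 V.
(Unloaded it would be 2.46 V; the load pulls it down.)

V_out ≈ 1.67 V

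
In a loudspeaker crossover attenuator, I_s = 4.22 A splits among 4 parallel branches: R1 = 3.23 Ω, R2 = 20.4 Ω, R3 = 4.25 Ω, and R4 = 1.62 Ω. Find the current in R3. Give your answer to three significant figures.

Conductances: ΣG = 1/3.23 + 1/20.4 + 1/4.25 + 1/1.62 = 1.211 (1/Ω).
Current divider: I(R3) = I_s · G_k/ΣG = 4.22 × (0.2353/1.211) = 4.22 × 0.1943 = 0.8198 A.

I ≈ 0.820 A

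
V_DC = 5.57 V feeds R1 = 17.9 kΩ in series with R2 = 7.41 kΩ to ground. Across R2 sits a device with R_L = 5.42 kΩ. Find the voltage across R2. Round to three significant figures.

The load sits in parallel with R2, giving an effective lower resistance R2' = R2·R_L/(R2+R_L) = 3.130 kΩ.
Then V_out = V_DC · R2'/(R1 + R2') = 5.57 × 3.130/21.03 = 0.8291 V.

V_out ≈ 0.829 V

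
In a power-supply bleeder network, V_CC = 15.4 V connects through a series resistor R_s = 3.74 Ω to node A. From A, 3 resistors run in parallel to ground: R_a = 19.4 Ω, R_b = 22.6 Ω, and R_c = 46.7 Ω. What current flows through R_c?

I ≈ 0.229 A

Equivalent of the parallel group: R_p = 8.532 Ω.
Node voltage V_A = V_CC · R_p/(R_s + R_p) = 15.4 × 0.6952 = 10.71 V.
I(R_c) = V_A / R_c = 10.71/46.7 = 0.2293 A.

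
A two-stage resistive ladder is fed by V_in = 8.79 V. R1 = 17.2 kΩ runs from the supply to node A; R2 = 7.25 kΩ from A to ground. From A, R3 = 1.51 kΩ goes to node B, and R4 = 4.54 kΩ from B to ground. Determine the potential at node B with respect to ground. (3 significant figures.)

The second stage (R3 + R4 = 6.050 kΩ) loads node A in parallel with R2.
Effective lower resistance at A: R2 ‖ 6.050 = 3.298 kΩ.
First divider: V_A = V_in · 3.298/(17.2 + 3.298) = 1.414 V.
V_B = V_A × 0.7504 = 1.061 V.

V_B ≈ 1.06 V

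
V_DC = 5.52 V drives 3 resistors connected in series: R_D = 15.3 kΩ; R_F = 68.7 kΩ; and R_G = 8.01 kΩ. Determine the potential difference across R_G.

V ≈ 0.481 V

ΣR = 15.3 + 68.7 + 8.01 = 92.01 kΩ.
Voltage divider: V = V_DC · (8.010 / 92.01) = 5.52 × 0.08706 = 0.4805 V.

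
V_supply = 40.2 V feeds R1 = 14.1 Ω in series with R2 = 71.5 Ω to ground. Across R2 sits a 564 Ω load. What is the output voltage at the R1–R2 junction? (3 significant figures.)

R2 ‖ R_L = (71.5 × 564)/(71.5 + 564) = 63.46 Ω.
Then V_out = V_supply · R2'/(R1 + R2') = 40.2 × 63.46/77.56 = 32.89 V.

V_out ≈ 32.9 V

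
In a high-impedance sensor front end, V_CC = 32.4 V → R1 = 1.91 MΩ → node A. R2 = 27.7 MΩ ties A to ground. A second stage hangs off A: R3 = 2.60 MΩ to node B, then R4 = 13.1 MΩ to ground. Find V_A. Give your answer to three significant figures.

The second stage (R3 + R4 = 15.70 MΩ) loads node A in parallel with R2.
Effective lower resistance at A: R2 ‖ 15.70 = 10.02 MΩ.
First divider: V_A = V_CC · 10.02/(1.91 + 10.02) = 27.21 V.

V_A ≈ 27.2 V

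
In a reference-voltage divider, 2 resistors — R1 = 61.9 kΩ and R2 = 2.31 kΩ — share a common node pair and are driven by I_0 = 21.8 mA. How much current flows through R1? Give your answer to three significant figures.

I ≈ 0.784 mA

For two parallel branches, I_k = I_0 · (other R)/(sum of R).
So I = 21.8 × 2.31/64.21 = 0.7843 mA.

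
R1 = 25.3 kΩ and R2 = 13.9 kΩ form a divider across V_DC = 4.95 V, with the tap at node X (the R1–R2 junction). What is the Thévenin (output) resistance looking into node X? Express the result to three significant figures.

R_th ≈ 8.97 kΩ

Looking into X with the source shorted: R_th = R1·R2/(R1+R2) = 25.30 × 13.9/39.20 = 8.971 kΩ.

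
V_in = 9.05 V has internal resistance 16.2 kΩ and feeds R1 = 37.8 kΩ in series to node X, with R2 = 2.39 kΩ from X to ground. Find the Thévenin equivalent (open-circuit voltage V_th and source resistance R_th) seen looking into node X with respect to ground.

R1' = 16.2 + 37.8 = 54.00 kΩ (source resistance + R1).
Open-circuit (no load on X): V_th = V_in · R2/(R1' + R2) = 9.05 × 2.39/(54.00 + 2.39) = 0.3836 V.
Zeroing V_in shorts the top of R1' to ground, so R_th = R1' ‖ R2 = 2.289 kΩ.

V_th ≈ 0.384 V, R_th ≈ 2.29 kΩ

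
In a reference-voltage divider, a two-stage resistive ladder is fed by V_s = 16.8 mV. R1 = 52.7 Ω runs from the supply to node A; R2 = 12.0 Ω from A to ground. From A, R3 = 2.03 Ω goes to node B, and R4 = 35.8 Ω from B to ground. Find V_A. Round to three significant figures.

V_A ≈ 2.48 mV

The second stage (R3 + R4 = 37.83 Ω) loads node A in parallel with R2.
Effective lower resistance at A: R2 ‖ 37.83 = 9.110 Ω.
V_A = 16.8 × 9.110/(52.7 + 9.110) = 2.476 mV.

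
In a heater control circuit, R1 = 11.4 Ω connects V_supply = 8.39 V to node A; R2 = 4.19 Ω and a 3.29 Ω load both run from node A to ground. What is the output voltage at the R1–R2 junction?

V_out ≈ 1.17 V

The load sits in parallel with R2, giving an effective lower resistance R2' = R2·R_L/(R2+R_L) = 1.843 Ω.
Voltage divider with the loaded lower leg: V_out = 8.39 × 1.843/(11.4 + 1.843) = 8.39 × 0.1392 = 1.168 V.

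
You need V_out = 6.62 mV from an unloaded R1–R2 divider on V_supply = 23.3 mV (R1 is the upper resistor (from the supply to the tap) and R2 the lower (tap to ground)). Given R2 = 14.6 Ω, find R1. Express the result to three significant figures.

The divider ratio is R2/(R1+R2) = 6.62/23.3 = 0.2841.
Rearranging, R1 = R2·(1−k)/k = 14.6 × 2.520 = 36.79 Ω.

R1 ≈ 36.8 Ω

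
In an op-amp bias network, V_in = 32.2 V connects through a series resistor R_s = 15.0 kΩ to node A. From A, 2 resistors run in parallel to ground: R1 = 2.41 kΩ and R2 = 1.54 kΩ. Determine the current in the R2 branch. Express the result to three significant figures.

Equivalent of the parallel group: R_p = 0.9396 kΩ.
V_A = 32.2 × 0.9396/15.94 = 1.898 V.
I(R2) = V_A / R2 = 1.898/1.54 = 1.233 mA.

I ≈ 1.23 mA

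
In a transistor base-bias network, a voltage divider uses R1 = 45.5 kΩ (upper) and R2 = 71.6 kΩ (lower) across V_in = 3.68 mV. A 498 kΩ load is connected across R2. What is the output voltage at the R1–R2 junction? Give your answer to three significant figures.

V_out ≈ 2.13 mV

First combine the lower leg with the load: R2 ‖ R_L = 62.60 kΩ.
Now apply the divider: V_out = 3.68 × 0.5791 = 2.131 mV.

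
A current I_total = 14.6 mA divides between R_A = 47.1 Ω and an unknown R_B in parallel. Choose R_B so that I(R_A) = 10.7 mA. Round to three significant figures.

Two-branch current divider: I_A = I_total · R_B/(R_A + R_B).
With f = 0.7329, R_B = R_A · f/(1−f) = 47.1 × 2.744 = 129.2 Ω.

R_B ≈ 129 Ω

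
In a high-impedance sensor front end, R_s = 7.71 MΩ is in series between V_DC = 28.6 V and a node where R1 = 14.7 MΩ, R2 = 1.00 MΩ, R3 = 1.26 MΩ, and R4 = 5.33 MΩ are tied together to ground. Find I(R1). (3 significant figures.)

Equivalent of the parallel group: R_p = 0.4880 MΩ.
V_A = 28.6 × 0.4880/8.198 = 1.702 V.
Branch current I = V_A/R1 = 1.702/14.7 = 0.1158 µA.

I ≈ 0.116 µA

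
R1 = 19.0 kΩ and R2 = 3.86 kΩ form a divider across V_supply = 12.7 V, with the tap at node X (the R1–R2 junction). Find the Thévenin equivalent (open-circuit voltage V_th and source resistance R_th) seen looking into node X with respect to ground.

V_th ≈ 2.14 V, R_th ≈ 3.21 kΩ

Open-circuit (no load on X): V_th = V_supply · R2/(R1 + R2) = 12.7 × 3.86/(19.00 + 3.86) = 2.144 V.
With V_supply suppressed (replaced by a short), R_th = R1 ‖ R2 = (19.00 × 3.86)/(19.00 + 3.86) = 3.208 kΩ.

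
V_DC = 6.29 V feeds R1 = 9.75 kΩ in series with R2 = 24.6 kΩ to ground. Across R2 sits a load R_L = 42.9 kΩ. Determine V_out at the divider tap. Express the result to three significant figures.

V_out ≈ 3.87 V

R2 ‖ R_L = (24.6 × 42.9)/(24.6 + 42.9) = 15.63 kΩ.
Now apply the divider: V_out = 6.29 × 0.6159 = 3.874 V.
(Unloaded it would be 4.50 V; the load pulls it down.)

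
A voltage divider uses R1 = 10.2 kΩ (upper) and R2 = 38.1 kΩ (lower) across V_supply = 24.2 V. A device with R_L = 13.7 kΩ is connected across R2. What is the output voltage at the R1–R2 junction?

V_out ≈ 12.0 V

First combine the lower leg with the load: R2 ‖ R_L = 10.08 kΩ.
Then V_out = V_supply · R2'/(R1 + R2') = 24.2 × 10.08/20.28 = 12.03 V.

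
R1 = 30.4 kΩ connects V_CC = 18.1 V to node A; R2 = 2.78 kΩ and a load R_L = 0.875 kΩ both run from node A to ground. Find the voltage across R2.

First combine the lower leg with the load: R2 ‖ R_L = 0.6655 kΩ.
Now apply the divider: V_out = 18.1 × 0.02142 = 0.3878 V.

V_out ≈ 0.388 V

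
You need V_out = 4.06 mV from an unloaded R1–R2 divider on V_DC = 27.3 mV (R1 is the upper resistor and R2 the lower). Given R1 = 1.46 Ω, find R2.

R2 ≈ 0.255 Ω

Required fraction k = V_out/V_DC = 0.1487.
So R2 = R1 · V_out/(V_DC − V_out) = 1.46 × 4.06/(27.3 − 4.06) = 1.46 × 0.1747 = 0.2551 Ω.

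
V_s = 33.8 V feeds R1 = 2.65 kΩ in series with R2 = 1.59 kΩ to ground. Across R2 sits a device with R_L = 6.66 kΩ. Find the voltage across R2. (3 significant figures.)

R2 ‖ R_L = (1.59 × 6.66)/(1.59 + 6.66) = 1.284 kΩ.
Now apply the divider: V_out = 33.8 × 0.3263 = 11.03 V.

V_out ≈ 11.0 V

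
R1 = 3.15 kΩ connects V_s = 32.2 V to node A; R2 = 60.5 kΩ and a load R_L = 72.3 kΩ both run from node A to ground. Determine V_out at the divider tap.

V_out ≈ 29.4 V

The load sits in parallel with R2, giving an effective lower resistance R2' = R2·R_L/(R2+R_L) = 32.94 kΩ.
Then V_out = V_s · R2'/(R1 + R2') = 32.2 × 32.94/36.09 = 29.39 V.
(Unloaded it would be 30.6 V; the load pulls it down.)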